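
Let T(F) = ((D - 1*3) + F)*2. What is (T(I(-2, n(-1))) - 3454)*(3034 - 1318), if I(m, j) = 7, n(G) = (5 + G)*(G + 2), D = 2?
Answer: -5906472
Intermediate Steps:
n(G) = (2 + G)*(5 + G) (n(G) = (5 + G)*(2 + G) = (2 + G)*(5 + G))
T(F) = -2 + 2*F (T(F) = ((2 - 1*3) + F)*2 = ((2 - 3) + F)*2 = (-1 + F)*2 = -2 + 2*F)
(T(I(-2, n(-1))) - 3454)*(3034 - 1318) = ((-2 + 2*7) - 3454)*(3034 - 1318) = ((-2 + 14) - 3454)*1716 = (12 - 3454)*1716 = -3442*1716 = -5906472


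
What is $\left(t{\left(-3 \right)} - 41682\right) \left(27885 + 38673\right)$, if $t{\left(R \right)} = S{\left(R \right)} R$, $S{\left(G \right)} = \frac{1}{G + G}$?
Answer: $-2774237277$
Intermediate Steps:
$S{\left(G \right)} = \frac{1}{2 G}$
$t{\left(R \right)} = \frac{1}{2}$ ($t{\left(R \right)} = \frac{1}{2 R} R = \frac{1}{2}$)
$\left(t{\left(-3 \right)} - 41682\right) \left(27885 + 38673\right) = \left(\frac{1}{2} - 41682\right) \left(27885 + 38673\right) = \left(- \frac{83363}{2}\right) 66558 = -2774237277$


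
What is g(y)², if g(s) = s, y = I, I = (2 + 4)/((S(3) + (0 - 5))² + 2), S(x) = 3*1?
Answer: 1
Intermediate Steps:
S(x) = 3
I = 1 (I = (2 + 4)/((3 + (0 - 5))² + 2) = 6/((3 - 5)² + 2) = 6/((-2)² + 2) = 6/(4 + 2) = 6/6 = 6*(⅙) = 1)
y = 1
g(y)² = 1² = 1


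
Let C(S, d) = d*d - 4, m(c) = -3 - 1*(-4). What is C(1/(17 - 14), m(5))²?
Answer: 9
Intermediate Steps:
m(c) = 1 (m(c) = -3 + 4 = 1)
C(S, d) = -4 + d² (C(S, d) = d² - 4 = -4 + d²)
C(1/(17 - 14), m(5))² = (-4 + 1²)² = (-4 + 1)² = (-3)² = 9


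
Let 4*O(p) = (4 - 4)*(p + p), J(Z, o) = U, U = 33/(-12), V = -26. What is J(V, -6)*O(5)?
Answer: 0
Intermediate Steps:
U = -11/4 (U = 33*(-1/12) = -11/4 ≈ -2.7500)
J(Z, o) = -11/4
O(p) = 0 (O(p) = ((4 - 4)*(p + p))/4 = (0*(2*p))/4 = (¼)*0 = 0)
J(V, -6)*O(5) = -11/4*0 = 0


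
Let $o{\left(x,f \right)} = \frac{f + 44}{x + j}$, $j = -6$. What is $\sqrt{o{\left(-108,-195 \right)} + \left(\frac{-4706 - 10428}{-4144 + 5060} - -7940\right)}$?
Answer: $\frac{5 \sqrt{54009371994}}{13053} \approx 89.021$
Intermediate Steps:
$o{\left(x,f \right)} = \frac{44 + f}{-6 + x}$ ($o{\left(x,f \right)} = \frac{f + 44}{x - 6} = \frac{44 + f}{-6 + x}$)
$\sqrt{o{\left(-108,-195 \right)} + \left(\frac{-4706 - 10428}{-4144 + 5060} - -7940\right)} = \sqrt{\frac{44 - 195}{-6 - 108} + \left(\frac{-4706 - 10428}{-4144 + 5060} - -7940\right)} = \sqrt{\frac{1}{-114} \left(-151\right) + \left(- \frac{15134}{916} + 7940\right)} = \sqrt{\left(- \frac{1}{114}\right) \left(-151\right) + \left(\left(-15134\right) \frac{1}{916} + 7940\right)} = \sqrt{\frac{151}{114} + \left(- \frac{7567}{458} + 7940\right)} = \sqrt{\frac{151}{114} + \frac{3628953}{458}} = \sqrt{\frac{103442450}{13053}} = \frac{5 \sqrt{54009371994}}{13053}$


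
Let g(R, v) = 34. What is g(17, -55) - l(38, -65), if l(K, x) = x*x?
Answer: -4191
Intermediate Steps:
l(K, x) = x²
g(17, -55) - l(38, -65) = 34 - 1*(-65)² = 34 - 1*4225 = 34 - 4225 = -4191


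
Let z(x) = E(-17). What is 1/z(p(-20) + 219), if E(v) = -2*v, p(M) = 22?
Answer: 1/34 ≈ 0.029412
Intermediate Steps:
z(x) = 34 (z(x) = -2*(-17) = 34)
1/z(p(-20) + 219) = 1/34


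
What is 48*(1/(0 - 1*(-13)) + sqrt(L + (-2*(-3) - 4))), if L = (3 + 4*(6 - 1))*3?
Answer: 48/13 + 48*sqrt(71) ≈ 408.15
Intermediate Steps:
L = 69 (L = (3 + 4*5)*3 = (3 + 20)*3 = 23*3 = 69)
48*(1/(0 - 1*(-13)) + sqrt(L + (-2*(-3) - 4))) = 48*(1/(0 - 1*(-13)) + sqrt(69 + (-2*(-3) - 4))) = 48*(1/(0 + 13) + sqrt(69 + (6 - 4))) = 48*(1/13 + sqrt(69 + 2)) = 48*(1/13 + sqrt(71)) = 48/13 + 48*sqrt(71)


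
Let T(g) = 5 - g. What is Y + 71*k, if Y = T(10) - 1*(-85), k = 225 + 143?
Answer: 26208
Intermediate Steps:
k = 368
Y = 80 (Y = (5 - 1*10) - 1*(-85) = (5 - 10) + 85 = -5 + 85 = 80)
Y + 71*k = 80 + 71*368 = 80 + 26128 = 26208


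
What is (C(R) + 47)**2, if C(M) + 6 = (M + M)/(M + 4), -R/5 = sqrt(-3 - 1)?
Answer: 1534721/841 - 49560*I/841 ≈ 1824.9 - 58.93*I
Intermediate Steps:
R = -10*I (R = -5*sqrt(-3 - 1) = -10*I ≈ -10.0*I)
C(M) = -6 + 2*M/(4 + M) (C(M) = -6 + (M + M)/(M + 4) = -6 + (2*M)/(4 + M) = -6 + 2*M/(4 + M))
(C(R) + 47)**2 = (4*(-6 - (-10)*I)/(4 - 10*I) + 47)**2 = (4*((4 + 10*I)/116)*(-6 + 10*I) + 47)**2 = ((-6 + 10*I)*(4 + 10*I)/29 + 47)**2 = (47 + (-6 + 10*I)*(4 + 10*I)/29)**2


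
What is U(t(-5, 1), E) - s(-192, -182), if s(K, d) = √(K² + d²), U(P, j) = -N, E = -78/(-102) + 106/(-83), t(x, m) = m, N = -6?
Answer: 6 - 2*√17497 ≈ -258.55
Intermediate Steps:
E = -723/1411 (E = -78*(-1/102) + 106*(-1/83) = 13/17 - 106/83 = -723/1411 ≈ -0.51240)
U(P, j) = 6 (U(P, j) = -1*(-6) = 6)
U(t(-5, 1), E) - s(-192, -182) = 6 - √((-192)² + (-182)²) = 6 - √(36864 + 33124) = 6 - √69988 = 6 - 2*√17497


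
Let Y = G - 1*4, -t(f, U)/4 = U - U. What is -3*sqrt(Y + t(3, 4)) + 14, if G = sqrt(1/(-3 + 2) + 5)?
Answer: 14 - 3*I*sqrt(2) ≈ 14.0 - 4.2426*I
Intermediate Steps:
G = 2 (G = sqrt(1/(-1) + 5) = sqrt(-1 + 5) = sqrt(4) = 2)
t(f, U) = 0 (t(f, U) = -4*(U - U) = -4*0 = 0)
Y = -2 (Y = 2 - 1*4 = 2 - 4 = -2)
-3*sqrt(Y + t(3, 4)) + 14 = -3*sqrt(-2 + 0) + 14 = -3*I*sqrt(2) + 14 = 14 - 3*I*sqrt(2)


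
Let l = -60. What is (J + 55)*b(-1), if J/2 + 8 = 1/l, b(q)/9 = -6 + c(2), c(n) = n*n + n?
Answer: 0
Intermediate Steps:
c(n) = n + n**2 (c(n) = n**2 + n = n + n**2)
b(q) = 0 (b(q) = 9*(-6 + 2*(1 + 2)) = 9*(-6 + 2*3) = 9*(-6 + 6) = 9*0 = 0)
J = -481/30 (J = -16 + 2/(-60) = -16 + 2*(-1/60) = -16 - 1/30 = -481/30 ≈ -16.033)
(J + 55)*b(-1) = (-481/30 + 55)*0 = (1169/30)*0 = 0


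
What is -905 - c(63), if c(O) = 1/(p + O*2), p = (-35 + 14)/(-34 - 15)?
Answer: -800932/885 ≈ -905.01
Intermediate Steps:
p = 3/7 (p = -21/(-49) = -21*(-1/49) = 3/7 ≈ 0.42857)
c(O) = 1/(3/7 + 2*O) (c(O) = 1/(3/7 + O*2) = 1/(3/7 + 2*O))
-905 - c(63) = -905 - 7/(3 + 14*63) = -905 - 7/(3 + 882) = -905 - 7/885 = -800932/885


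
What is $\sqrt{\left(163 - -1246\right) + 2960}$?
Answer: $\sqrt{4369} \approx 66.098$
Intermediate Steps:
$\sqrt{\left(163 - -1246\right) + 2960} = \sqrt{\left(163 + 1246\right) + 2960} = \sqrt{1409 + 2960} = \sqrt{4369}$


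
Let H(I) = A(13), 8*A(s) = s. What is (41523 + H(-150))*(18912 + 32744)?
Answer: 2144996029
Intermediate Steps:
A(s) = s/8
H(I) = 13/8 (H(I) = (⅛)*13 = 13/8)
(41523 + H(-150))*(18912 + 32744) = (41523 + 13/8)*(18912 + 32744) = (332197/8)*51656 = 2144996029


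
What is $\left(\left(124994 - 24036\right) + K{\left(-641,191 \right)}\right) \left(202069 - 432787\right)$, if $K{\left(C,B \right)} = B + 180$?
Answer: $-23378424222$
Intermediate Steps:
$K{\left(C,B \right)} = 180 + B$
$\left(\left(124994 - 24036\right) + K{\left(-641,191 \right)}\right) \left(202069 - 432787\right) = \left(\left(124994 - 24036\right) + \left(180 + 191\right)\right) \left(202069 - 432787\right) = \left(\left(124994 - 24036\right) + 371\right) \left(-230718\right) = \left(100958 + 371\right) \left(-230718\right) = 101329 \left(-230718\right) = -23378424222$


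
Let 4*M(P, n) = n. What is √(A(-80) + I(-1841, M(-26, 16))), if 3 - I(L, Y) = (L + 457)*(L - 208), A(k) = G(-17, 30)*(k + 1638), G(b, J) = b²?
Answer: I*√2385551 ≈ 1544.5*I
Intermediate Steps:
M(P, n) = n/4
A(k) = 473382 + 289*k (A(k) = (-17)²*(k + 1638) = 289*(1638 + k) = 473382 + 289*k)
I(L, Y) = 3 - (-208 + L)*(457 + L) (I(L, Y) = 3 - (L + 457)*(L - 208) = 3 - (457 + L)*(-208 + L) = 3 - (-208 + L)*(457 + L))
√(A(-80) + I(-1841, M(-26, 16))) = √((473382 + 289*(-80)) + (95059 - 1*(-1841)² - 249*(-1841))) = √((473382 - 23120) + (95059 - 1*3389281 + 458409)) = √(450262 + (95059 - 3389281 + 458409)) = √(450262 - 2835813) = √(-2385551) = I*√2385551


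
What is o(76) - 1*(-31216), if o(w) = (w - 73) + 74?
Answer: 31293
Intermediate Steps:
o(w) = 1 + w (o(w) = (-73 + w) + 74 = 1 + w)
o(76) - 1*(-31216) = (1 + 76) - 1*(-31216) = 77 + 31216 = 31293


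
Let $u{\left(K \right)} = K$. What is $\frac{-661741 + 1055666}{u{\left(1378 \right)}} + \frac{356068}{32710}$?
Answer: $\frac{6687974227}{22537190} \approx 296.75$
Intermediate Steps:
$\frac{-661741 + 1055666}{u{\left(1378 \right)}} + \frac{356068}{32710} = \frac{-661741 + 1055666}{1378} + \frac{356068}{32710} = 393925 \cdot \frac{1}{1378} + 356068 \cdot \frac{1}{32710} = \frac{393925}{1378} + \frac{178034}{16355} = \frac{6687974227}{22537190}$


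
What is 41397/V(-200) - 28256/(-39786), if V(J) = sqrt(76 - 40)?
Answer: 274531763/39786 ≈ 6900.2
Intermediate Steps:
V(J) = 6 (V(J) = sqrt(36) = 6)
41397/V(-200) - 28256/(-39786) = 41397/6 - 28256/(-39786) = 41397*(1/6) - 28256*(-1/39786) = 13799/2 + 14128/19893 = 274531763/39786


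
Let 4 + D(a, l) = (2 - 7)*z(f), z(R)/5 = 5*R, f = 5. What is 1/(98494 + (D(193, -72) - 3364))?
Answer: 1/94501 ≈ 1.0582e-5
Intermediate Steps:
z(R) = 25*R (z(R) = 5*(5*R) = 25*R)
D(a, l) = -629 (D(a, l) = -4 + (2 - 7)*(25*5) = -4 - 5*125 = -4 - 625 = -629)
1/(98494 + (D(193, -72) - 3364)) = 1/(98494 + (-629 - 3364)) = 1/(98494 - 3993) = 1/94501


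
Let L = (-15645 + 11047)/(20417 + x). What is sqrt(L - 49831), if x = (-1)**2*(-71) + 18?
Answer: I*sqrt(5166158850462)/10182 ≈ 223.23*I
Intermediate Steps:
x = -53 (x = 1*(-71) + 18 = -71 + 18 = -53)
L = -2299/10182 (L = (-15645 + 11047)/(20417 - 53) = -4598/20364 = -4598*1/20364 = -2299/10182 ≈ -0.22579)
sqrt(L - 49831) = sqrt(-2299/10182 - 49831) = sqrt(-507381541/10182) = I*sqrt(5166158850462)/10182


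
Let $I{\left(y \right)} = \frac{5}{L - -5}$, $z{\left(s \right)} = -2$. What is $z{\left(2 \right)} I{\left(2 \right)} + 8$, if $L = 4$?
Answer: $\frac{62}{9} \approx 6.8889$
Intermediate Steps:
$I{\left(y \right)} = \frac{5}{9}$ ($I{\left(y \right)} = \frac{5}{4 - -5} = \frac{5}{4 + 5} = \frac{5}{9}$)
$z{\left(2 \right)} I{\left(2 \right)} + 8 = \left(-2\right) \frac{5}{9} + 8 = - \frac{10}{9} + 8 = \frac{62}{9}$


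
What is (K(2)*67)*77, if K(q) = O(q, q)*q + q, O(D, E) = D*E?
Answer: 51590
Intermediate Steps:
K(q) = q + q³ (K(q) = (q*q)*q + q = q²*q + q = q³ + q = q + q³)
(K(2)*67)*77 = ((2 + 2³)*67)*77 = ((2 + 8)*67)*77 = (10*67)*77 = 670*77 = 51590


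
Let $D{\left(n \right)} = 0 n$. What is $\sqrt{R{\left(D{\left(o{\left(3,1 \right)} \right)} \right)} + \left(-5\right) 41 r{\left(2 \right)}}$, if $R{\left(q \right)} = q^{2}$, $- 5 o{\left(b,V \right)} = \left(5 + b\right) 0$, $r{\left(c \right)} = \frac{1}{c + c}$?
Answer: $\frac{i \sqrt{205}}{2} \approx 7.1589 i$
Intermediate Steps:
$r{\left(c \right)} = \frac{1}{2 c}$
$o{\left(b,V \right)} = 0$ ($o{\left(b,V \right)} = - \frac{\left(5 + b\right) 0}{5} = \left(- \frac{1}{5}\right) 0 = 0$)
$D{\left(n \right)} = 0$
$\sqrt{R{\left(D{\left(o{\left(3,1 \right)} \right)} \right)} + \left(-5\right) 41 r{\left(2 \right)}} = \sqrt{0^{2} + \left(-5\right) 41 \frac{1}{2 \cdot 2}} = \sqrt{0 - 205 \cdot \frac{1}{2} \cdot \frac{1}{2}} = \sqrt{0 - \frac{205}{4}} = \sqrt{- \frac{205}{4}} = \frac{i \sqrt{205}}{2}$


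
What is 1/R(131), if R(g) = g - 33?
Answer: 1/98 ≈ 0.010204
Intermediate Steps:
R(g) = -33 + g
1/R(131) = 1/(-33 + 131) = 1/98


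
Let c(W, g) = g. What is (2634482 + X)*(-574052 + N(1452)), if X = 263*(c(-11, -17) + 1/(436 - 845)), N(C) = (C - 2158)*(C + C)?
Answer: -2822866081353136/409 ≈ -6.9019e+12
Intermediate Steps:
N(C) = 2*C*(-2158 + C) (N(C) = (-2158 + C)*(2*C) = 2*C*(-2158 + C))
X = -1828902/409 (X = 263*(-17 + 1/(436 - 845)) = 263*(-17 + 1/(-409)) = 263*(-17 - 1/409) = 263*(-6954/409) = -1828902/409 ≈ -4471.6)
(2634482 + X)*(-574052 + N(1452)) = (2634482 - 1828902/409)*(-574052 + 2*1452*(-2158 + 1452)) = 1075674236*(-574052 + 2*1452*(-706))/409 = 1075674236*(-574052 - 2050224)/409 = (1075674236/409)*(-2624276) = -2822866081353136/409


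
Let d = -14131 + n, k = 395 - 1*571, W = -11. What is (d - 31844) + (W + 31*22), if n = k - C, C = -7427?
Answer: -38053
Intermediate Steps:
k = -176 (k = 395 - 571 = -176)
n = 7251 (n = -176 - 1*(-7427) = -176 + 7427 = 7251)
d = -6880 (d = -14131 + 7251 = -6880)
(d - 31844) + (W + 31*22) = (-6880 - 31844) + (-11 + 31*22) = -38724 + (-11 + 682) = -38724 + 671 = -38053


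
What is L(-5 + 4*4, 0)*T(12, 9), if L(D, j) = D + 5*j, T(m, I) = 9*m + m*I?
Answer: 2376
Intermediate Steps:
T(m, I) = 9*m + I*m
L(-5 + 4*4, 0)*T(12, 9) = ((-5 + 4*4) + 5*0)*(12*(9 + 9)) = ((-5 + 16) + 0)*(12*18) = (11 + 0)*216 = 11*216 = 2376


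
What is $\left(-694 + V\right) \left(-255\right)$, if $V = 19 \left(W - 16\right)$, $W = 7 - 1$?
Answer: $225420$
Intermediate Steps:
$W = 6$
$V = -190$ ($V = 19 \left(6 - 16\right) = 19 \left(-10\right) = -190$)
$\left(-694 + V\right) \left(-255\right) = \left(-694 - 190\right) \left(-255\right) = \left(-884\right) \left(-255\right) = 225420$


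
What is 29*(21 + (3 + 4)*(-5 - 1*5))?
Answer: -1421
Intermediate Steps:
29*(21 + (3 + 4)*(-5 - 1*5)) = 29*(21 + 7*(-5 - 5)) = 29*(21 + 7*(-10)) = 29*(21 - 70) = 29*(-49) = -1421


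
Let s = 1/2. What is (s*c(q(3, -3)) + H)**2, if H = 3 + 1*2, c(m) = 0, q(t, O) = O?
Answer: 25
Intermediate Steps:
s = 1/2 (s = 1*(1/2) = 1/2 ≈ 0.50000)
H = 5 (H = 3 + 2 = 5)
(s*c(q(3, -3)) + H)**2 = ((1/2)*0 + 5)**2 = (0 + 5)**2 = 5**2 = 25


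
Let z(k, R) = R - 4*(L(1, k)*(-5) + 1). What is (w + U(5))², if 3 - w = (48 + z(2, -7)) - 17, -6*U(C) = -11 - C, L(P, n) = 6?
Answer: 162409/9 ≈ 18045.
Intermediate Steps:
U(C) = 11/6 + C/6 (U(C) = -(-11 - C)/6 = 11/6 + C/6)
z(k, R) = 116 + R (z(k, R) = R - 4*(6*(-5) + 1) = R - 4*(-30 + 1) = R - 4*(-29) = R + 116 = 116 + R)
w = -137 (w = 3 - ((48 + (116 - 7)) - 17) = 3 - ((48 + 109) - 17) = 3 - (157 - 17) = 3 - 1*140 = 3 - 140 = -137)
(w + U(5))² = (-137 + (11/6 + (⅙)*5))² = (-137 + (11/6 + ⅚))² = (-137 + 8/3)² = (-403/3)² = 162409/9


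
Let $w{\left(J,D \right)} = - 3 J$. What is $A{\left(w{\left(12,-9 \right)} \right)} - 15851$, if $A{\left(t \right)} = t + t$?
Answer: $-15923$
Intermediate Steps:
$A{\left(t \right)} = 2 t$
$A{\left(w{\left(12,-9 \right)} \right)} - 15851 = 2 \left(\left(-3\right) 12\right) - 15851 = 2 \left(-36\right) - 15851 = -72 - 15851 = -15923$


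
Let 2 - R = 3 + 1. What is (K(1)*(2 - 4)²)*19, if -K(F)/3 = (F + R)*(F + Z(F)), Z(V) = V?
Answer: 456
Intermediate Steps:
R = -2 (R = 2 - (3 + 1) = 2 - 1*4 = 2 - 4 = -2)
K(F) = -6*F*(-2 + F) (K(F) = -3*(F - 2)*(F + F) = -3*(-2 + F)*2*F = -6*F*(-2 + F))
(K(1)*(2 - 4)²)*19 = ((6*1*(2 - 1*1))*(2 - 4)²)*19 = ((6*1*(2 - 1))*(-2)²)*19 = ((6*1*1)*4)*19 = (6*4)*19 = 24*19 = 456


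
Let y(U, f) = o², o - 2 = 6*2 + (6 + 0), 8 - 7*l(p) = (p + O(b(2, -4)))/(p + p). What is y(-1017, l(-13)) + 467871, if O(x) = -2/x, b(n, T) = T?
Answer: 468271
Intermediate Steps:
l(p) = 8/7 - (½ + p)/(14*p) (l(p) = 8/7 - (p - 2/(-4))/(7*(p + p)) = 8/7 - (p - 2*(-¼))/(7*(2*p)) = 8/7 - (p + ½)*1/(2*p)/7 = 8/7 - (½ + p)*1/(2*p)/7 = 8/7 - (½ + p)/(14*p))
o = 20 (o = 2 + (6*2 + (6 + 0)) = 2 + (12 + 6) = 2 + 18 = 20)
y(U, f) = 400 (y(U, f) = 20² = 400)
y(-1017, l(-13)) + 467871 = 400 + 467871 = 468271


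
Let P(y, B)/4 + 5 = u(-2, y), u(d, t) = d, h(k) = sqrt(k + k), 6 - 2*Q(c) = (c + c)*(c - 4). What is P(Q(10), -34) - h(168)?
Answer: -28 - 4*sqrt(21) ≈ -46.330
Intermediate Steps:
Q(c) = 3 - c*(-4 + c) (Q(c) = 3 - (c + c)*(c - 4)/2 = 3 - 2*c*(-4 + c)/2 = 3 - c*(-4 + c))
h(k) = sqrt(2)*sqrt(k) (h(k) = sqrt(2*k) = sqrt(2)*sqrt(k))
P(y, B) = -28 (P(y, B) = -20 + 4*(-2) = -20 - 8 = -28)
P(Q(10), -34) - h(168) = -28 - sqrt(2)*sqrt(168) = -28 - sqrt(2)*2*sqrt(42) = -28 - 4*sqrt(21)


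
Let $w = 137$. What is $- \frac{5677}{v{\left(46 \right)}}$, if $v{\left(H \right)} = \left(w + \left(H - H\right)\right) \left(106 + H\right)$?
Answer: $- \frac{5677}{20824} \approx -0.27262$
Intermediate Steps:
$v{\left(H \right)} = 14522 + 137 H$ ($v{\left(H \right)} = \left(137 + \left(H - H\right)\right) \left(106 + H\right) = \left(137 + 0\right) \left(106 + H\right) = 137 \left(106 + H\right) = 14522 + 137 H$)
$- \frac{5677}{v{\left(46 \right)}} = - \frac{5677}{14522 + 137 \cdot 46} = - \frac{5677}{14522 + 6302} = - \frac{5677}{20824}$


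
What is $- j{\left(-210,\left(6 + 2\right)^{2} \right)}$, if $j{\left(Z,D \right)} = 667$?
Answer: $-667$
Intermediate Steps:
$- j{\left(-210,\left(6 + 2\right)^{2} \right)} = \left(-1\right) 667 = -667$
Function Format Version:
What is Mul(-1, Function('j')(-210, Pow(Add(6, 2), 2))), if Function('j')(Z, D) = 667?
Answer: -667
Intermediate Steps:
Mul(-1, Function('j')(-210, Pow(Add(6, 2), 2))) = Mul(-1, 667) = -667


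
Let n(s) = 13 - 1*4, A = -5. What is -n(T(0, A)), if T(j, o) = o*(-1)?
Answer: -9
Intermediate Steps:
T(j, o) = -o
n(s) = 9 (n(s) = 13 - 4 = 9)
-n(T(0, A)) = -1*9 = -9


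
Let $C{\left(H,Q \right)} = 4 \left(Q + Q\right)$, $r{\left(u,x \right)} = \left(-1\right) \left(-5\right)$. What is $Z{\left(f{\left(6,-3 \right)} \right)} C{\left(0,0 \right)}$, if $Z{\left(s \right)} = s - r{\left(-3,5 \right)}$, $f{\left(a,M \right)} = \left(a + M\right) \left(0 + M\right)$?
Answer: $0$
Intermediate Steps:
$r{\left(u,x \right)} = 5$
$f{\left(a,M \right)} = M \left(M + a\right)$ ($f{\left(a,M \right)} = \left(M + a\right) M = M \left(M + a\right)$)
$C{\left(H,Q \right)} = 8 Q$ ($C{\left(H,Q \right)} = 4 \cdot 2 Q = 8 Q$)
$Z{\left(s \right)} = -5 + s$ ($Z{\left(s \right)} = s - 5 = -5 + s$)
$Z{\left(f{\left(6,-3 \right)} \right)} C{\left(0,0 \right)} = \left(-5 - 3 \left(-3 + 6\right)\right) 8 \cdot 0 = \left(-5 - 9\right) 0 = \left(-14\right) 0 = 0$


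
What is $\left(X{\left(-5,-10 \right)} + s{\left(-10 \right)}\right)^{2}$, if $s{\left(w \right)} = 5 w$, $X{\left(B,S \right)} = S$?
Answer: $3600$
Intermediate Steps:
$\left(X{\left(-5,-10 \right)} + s{\left(-10 \right)}\right)^{2} = \left(-10 + 5 \left(-10\right)\right)^{2} = \left(-10 - 50\right)^{2} = \left(-60\right)^{2} = 3600$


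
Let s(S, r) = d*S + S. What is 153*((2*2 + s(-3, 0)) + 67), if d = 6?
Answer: 7650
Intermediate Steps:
s(S, r) = 7*S (s(S, r) = 6*S + S = 7*S)
153*((2*2 + s(-3, 0)) + 67) = 153*((2*2 + 7*(-3)) + 67) = 153*((4 - 21) + 67) = 153*(-17 + 67) = 153*50 = 7650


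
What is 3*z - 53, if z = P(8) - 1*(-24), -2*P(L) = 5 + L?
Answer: -½ ≈ -0.50000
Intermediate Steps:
P(L) = -5/2 - L/2 (P(L) = -(5 + L)/2 = -5/2 - L/2)
z = 35/2 (z = (-5/2 - ½*8) - 1*(-24) = (-5/2 - 4) + 24 = -13/2 + 24 = 35/2 ≈ 17.500)
3*z - 53 = 3*(35/2) - 53 = 105/2 - 53 = -½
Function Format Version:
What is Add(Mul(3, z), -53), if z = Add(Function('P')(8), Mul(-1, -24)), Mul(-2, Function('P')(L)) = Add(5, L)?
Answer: Rational(-1, 2) ≈ -0.50000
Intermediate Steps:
Function('P')(L) = Add(Rational(-5, 2), Mul(Rational(-1, 2), L)) (Function('P')(L) = Mul(Rational(-1, 2), Add(5, L)) = Add(Rational(-5, 2), Mul(Rational(-1, 2), L)))
z = Rational(35, 2) (z = Add(Add(Rational(-5, 2), Mul(Rational(-1, 2), 8)), Mul(-1, -24)) = Add(Add(Rational(-5, 2), -4), 24) = Add(Rational(-13, 2), 24) = Rational(35, 2) ≈ 17.500)
Add(Mul(3, z), -53) = Add(Mul(3, Rational(35, 2)), -53) = Add(Rational(105, 2), -53) = Rational(-1, 2)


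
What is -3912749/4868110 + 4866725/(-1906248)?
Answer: -15575211297751/4639912475640 ≈ -3.3568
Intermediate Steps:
-3912749/4868110 + 4866725/(-1906248) = -3912749*1/4868110 + 4866725*(-1/1906248) = -3912749/4868110 - 4866725/1906248 = -15575211297751/4639912475640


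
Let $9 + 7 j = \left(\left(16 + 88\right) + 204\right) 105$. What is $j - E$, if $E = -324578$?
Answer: $\frac{2304377}{7} \approx 3.292 \cdot 10^{5}$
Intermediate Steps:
$j = \frac{32331}{7}$ ($j = - \frac{9}{7} + \frac{\left(\left(16 + 88\right) + 204\right) 105}{7} = - \frac{9}{7} + \frac{\left(104 + 204\right) 105}{7} = - \frac{9}{7} + \frac{308 \cdot 105}{7} = - \frac{9}{7} + \frac{1}{7} \cdot 32340 = - \frac{9}{7} + 4620 = \frac{32331}{7} \approx 4618.7$)
$j - E = \frac{32331}{7} - -324578 = \frac{32331}{7} + 324578 = \frac{2304377}{7}$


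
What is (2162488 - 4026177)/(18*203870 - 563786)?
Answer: -1863689/3105874 ≈ -0.60005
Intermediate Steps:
(2162488 - 4026177)/(18*203870 - 563786) = -1863689/(3669660 - 563786) = -1863689/3105874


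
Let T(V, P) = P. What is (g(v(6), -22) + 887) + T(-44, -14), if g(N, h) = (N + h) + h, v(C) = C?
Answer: 835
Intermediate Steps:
g(N, h) = N + 2*h
(g(v(6), -22) + 887) + T(-44, -14) = ((6 + 2*(-22)) + 887) - 14 = ((6 - 44) + 887) - 14 = (-38 + 887) - 14 = 849 - 14 = 835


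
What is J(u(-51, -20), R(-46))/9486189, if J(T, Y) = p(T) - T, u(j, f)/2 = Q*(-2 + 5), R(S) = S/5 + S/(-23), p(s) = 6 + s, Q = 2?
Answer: 2/3162063 ≈ 6.3250e-7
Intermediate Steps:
R(S) = 18*S/115 (R(S) = S*(⅕) + S*(-1/23) = S/5 - S/23 = 18*S/115)
u(j, f) = 12 (u(j, f) = 2*(2*(-2 + 5)) = 2*(2*3) = 2*6 = 12)
J(T, Y) = 6 (J(T, Y) = (6 + T) - T = 6)
J(u(-51, -20), R(-46))/9486189 = 6/9486189 = 6*(1/9486189) = 2/3162063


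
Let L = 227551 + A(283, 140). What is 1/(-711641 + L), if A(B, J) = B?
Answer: -1/483807 ≈ -2.0669e-6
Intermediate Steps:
L = 227834 (L = 227551 + 283 = 227834)
1/(-711641 + L) = 1/(-711641 + 227834) = 1/(-483807) = -1/483807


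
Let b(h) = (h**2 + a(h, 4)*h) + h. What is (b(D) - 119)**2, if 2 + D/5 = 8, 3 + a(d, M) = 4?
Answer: 707281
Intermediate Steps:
a(d, M) = 1 (a(d, M) = -3 + 4 = 1)
D = 30 (D = -10 + 5*8 = -10 + 40 = 30)
b(h) = h**2 + 2*h (b(h) = (h**2 + 1*h) + h = (h**2 + h) + h = (h + h**2) + h = h**2 + 2*h)
(b(D) - 119)**2 = (30*(2 + 30) - 119)**2 = (30*32 - 119)**2 = (960 - 119)**2 = 841**2 = 707281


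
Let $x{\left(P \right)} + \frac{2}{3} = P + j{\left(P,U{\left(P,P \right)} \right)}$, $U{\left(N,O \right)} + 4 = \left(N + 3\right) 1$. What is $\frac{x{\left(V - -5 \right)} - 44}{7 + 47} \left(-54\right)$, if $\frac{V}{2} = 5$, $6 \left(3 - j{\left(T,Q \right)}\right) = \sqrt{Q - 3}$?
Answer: $\frac{80}{3} + \frac{\sqrt{11}}{6} \approx 27.219$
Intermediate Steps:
$U{\left(N,O \right)} = -1 + N$ ($U{\left(N,O \right)} = -4 + \left(N + 3\right) 1 = -4 + \left(3 + N\right) 1 = -4 + \left(3 + N\right) = -1 + N$)
$j{\left(T,Q \right)} = 3 - \frac{\sqrt{-3 + Q}}{6}$ ($j{\left(T,Q \right)} = 3 - \frac{\sqrt{Q - 3}}{6} = 3 - \frac{\sqrt{-3 + Q}}{6}$)
$V = 10$ ($V = 2 \cdot 5 = 10$)
$x{\left(P \right)} = \frac{7}{3} + P - \frac{\sqrt{-4 + P}}{6}$ ($x{\left(P \right)} = - \frac{2}{3} - \left(-3 - P + \frac{\sqrt{-3 + \left(-1 + P\right)}}{6}\right) = - \frac{2}{3} - \left(-3 - P + \frac{\sqrt{-4 + P}}{6}\right) = - \frac{2}{3} + \left(3 + P - \frac{\sqrt{-4 + P}}{6}\right) = \frac{7}{3} + P - \frac{\sqrt{-4 + P}}{6}$)
$\frac{x{\left(V - -5 \right)} - 44}{7 + 47} \left(-54\right) = \frac{\left(\frac{7}{3} + \left(10 - -5\right) - \frac{\sqrt{-4 + \left(10 - -5\right)}}{6}\right) - 44}{7 + 47} \left(-54\right) = \frac{\left(\frac{7}{3} + \left(10 + 5\right) - \frac{\sqrt{-4 + \left(10 + 5\right)}}{6}\right) - 44}{54} \left(-54\right) = \left(\left(\frac{7}{3} + 15 - \frac{\sqrt{-4 + 15}}{6}\right) - 44\right) \frac{1}{54} \left(-54\right) = \left(\left(\frac{7}{3} + 15 - \frac{\sqrt{11}}{6}\right) - 44\right) \frac{1}{54} \left(-54\right) = \left(\left(\frac{52}{3} - \frac{\sqrt{11}}{6}\right) - 44\right) \frac{1}{54} \left(-54\right) = \left(- \frac{80}{3} - \frac{\sqrt{11}}{6}\right) \frac{1}{54} \left(-54\right) = \left(- \frac{40}{81} - \frac{\sqrt{11}}{324}\right) \left(-54\right) = \frac{80}{3} + \frac{\sqrt{11}}{6}$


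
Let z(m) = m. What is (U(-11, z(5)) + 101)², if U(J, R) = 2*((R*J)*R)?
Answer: 201601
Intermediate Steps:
U(J, R) = 2*J*R² (U(J, R) = 2*((J*R)*R) = 2*(J*R²) = 2*J*R²)
(U(-11, z(5)) + 101)² = (2*(-11)*5² + 101)² = (2*(-11)*25 + 101)² = (-550 + 101)² = (-449)² = 201601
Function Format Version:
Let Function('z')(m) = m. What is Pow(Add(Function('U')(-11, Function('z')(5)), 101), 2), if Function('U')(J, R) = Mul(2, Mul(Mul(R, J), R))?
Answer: 201601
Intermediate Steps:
Function('U')(J, R) = Mul(2, J, Pow(R, 2)) (Function('U')(J, R) = Mul(2, Mul(Mul(J, R), R)) = Mul(2, Mul(J, Pow(R, 2))) = Mul(2, J, Pow(R, 2)))
Pow(Add(Function('U')(-11, Function('z')(5)), 101), 2) = Pow(Add(Mul(2, -11, Pow(5, 2)), 101), 2) = Pow(Add(Mul(2, -11, 25), 101), 2) = Pow(Add(-550, 101), 2) = Pow(-449, 2) = 201601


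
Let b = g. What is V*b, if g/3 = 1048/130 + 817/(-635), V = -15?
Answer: -503343/1651 ≈ -304.87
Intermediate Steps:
g = 167781/8255 (g = 3*(1048/130 + 817/(-635)) = 3*(1048*(1/130) + 817*(-1/635)) = 3*(524/65 - 817/635) = 3*(55927/8255) = 167781/8255 ≈ 20.325)
b = 167781/8255 ≈ 20.325
V*b = -15*167781/8255 = -503343/1651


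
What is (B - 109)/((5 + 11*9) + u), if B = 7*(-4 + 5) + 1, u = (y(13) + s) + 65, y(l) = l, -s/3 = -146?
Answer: -101/620 ≈ -0.16290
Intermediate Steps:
s = 438 (s = -3*(-146) = 438)
u = 516 (u = (13 + 438) + 65 = 451 + 65 = 516)
B = 8 (B = 7*1 + 1 = 7 + 1 = 8)
(B - 109)/((5 + 11*9) + u) = (8 - 109)/((5 + 11*9) + 516) = -101/((5 + 99) + 516) = -101/(104 + 516) = -101/620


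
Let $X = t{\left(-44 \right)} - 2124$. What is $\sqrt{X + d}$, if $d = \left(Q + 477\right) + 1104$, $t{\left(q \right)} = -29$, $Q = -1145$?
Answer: $i \sqrt{1717} \approx 41.437 i$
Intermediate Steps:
$X = -2153$ ($X = -29 - 2124 = -2153$)
$d = 436$ ($d = \left(-1145 + 477\right) + 1104 = -668 + 1104 = 436$)
$\sqrt{X + d} = \sqrt{-2153 + 436} = \sqrt{-1717} = i \sqrt{1717}$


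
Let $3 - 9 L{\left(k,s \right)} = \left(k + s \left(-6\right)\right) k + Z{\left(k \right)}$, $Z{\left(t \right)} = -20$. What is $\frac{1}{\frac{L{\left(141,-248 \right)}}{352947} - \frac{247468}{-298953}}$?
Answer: $\frac{105514564491}{79714272674} \approx 1.3237$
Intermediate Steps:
$L{\left(k,s \right)} = \frac{23}{9} - \frac{k \left(k - 6 s\right)}{9}$ ($L{\left(k,s \right)} = \frac{1}{3} - \frac{\left(k + s \left(-6\right)\right) k - 20}{9} = \frac{1}{3} - \frac{\left(k - 6 s\right) k - 20}{9} = \frac{1}{3} - \frac{k \left(k - 6 s\right) - 20}{9} = \frac{1}{3} - \frac{-20 + k \left(k - 6 s\right)}{9} = \frac{1}{3} - \left(- \frac{20}{9} + \frac{k \left(k - 6 s\right)}{9}\right) = \frac{23}{9} - \frac{k \left(k - 6 s\right)}{9}$)
$\frac{1}{\frac{L{\left(141,-248 \right)}}{352947} - \frac{247468}{-298953}} = \frac{1}{\frac{\frac{23}{9} - \frac{141^{2}}{9} + \frac{2}{3} \cdot 141 \left(-248\right)}{352947} - \frac{247468}{-298953}} = \frac{1}{\left(\frac{23}{9} - 2209 - 23312\right) \frac{1}{352947} - - \frac{247468}{298953}} = \frac{1}{\left(\frac{23}{9} - 2209 - 23312\right) \frac{1}{352947} + \frac{247468}{298953}} = \frac{1}{\left(- \frac{229666}{9}\right) \frac{1}{352947} + \frac{247468}{298953}} = \frac{1}{- \frac{229666}{3176523} + \frac{247468}{298953}} = \frac{1}{\frac{79714272674}{105514564491}} = \frac{105514564491}{79714272674}$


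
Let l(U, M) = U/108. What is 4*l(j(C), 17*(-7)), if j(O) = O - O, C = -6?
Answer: 0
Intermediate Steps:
j(O) = 0
l(U, M) = U/108 (l(U, M) = U*(1/108) = U/108)
4*l(j(C), 17*(-7)) = 4*((1/108)*0) = 4*0 = 0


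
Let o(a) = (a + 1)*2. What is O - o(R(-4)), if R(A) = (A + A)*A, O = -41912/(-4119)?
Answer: -229942/4119 ≈ -55.825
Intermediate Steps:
O = 41912/4119 (O = -41912*(-1/4119) = 41912/4119 ≈ 10.175)
R(A) = 2*A² (R(A) = (2*A)*A = 2*A²)
o(a) = 2 + 2*a (o(a) = (1 + a)*2 = 2 + 2*a)
O - o(R(-4)) = 41912/4119 - (2 + 2*(2*(-4)²)) = 41912/4119 - (2 + 2*(2*16)) = 41912/4119 - (2 + 2*32) = 41912/4119 - (2 + 64) = 41912/4119 - 1*66 = 41912/4119 - 66 = -229942/4119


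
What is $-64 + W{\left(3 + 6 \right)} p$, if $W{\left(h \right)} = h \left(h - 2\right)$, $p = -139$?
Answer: $-8821$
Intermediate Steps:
$W{\left(h \right)} = h \left(-2 + h\right)$
$-64 + W{\left(3 + 6 \right)} p = -64 + \left(3 + 6\right) \left(-2 + \left(3 + 6\right)\right) \left(-139\right) = -64 + 9 \left(-2 + 9\right) \left(-139\right) = -64 + 9 \cdot 7 \left(-139\right) = -64 + 63 \left(-139\right) = -64 - 8757 = -8821$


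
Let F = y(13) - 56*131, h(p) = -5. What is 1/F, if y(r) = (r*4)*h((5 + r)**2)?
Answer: -1/7596 ≈ -0.00013165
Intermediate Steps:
y(r) = -20*r (y(r) = (r*4)*(-5) = (4*r)*(-5) = -20*r)
F = -7596 (F = -20*13 - 56*131 = -260 - 7336 = -7596)
1/F = 1/(-7596) = -1/7596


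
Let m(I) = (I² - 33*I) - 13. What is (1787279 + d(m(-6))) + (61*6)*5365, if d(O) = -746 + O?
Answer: 3750344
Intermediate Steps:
m(I) = -13 + I² - 33*I
(1787279 + d(m(-6))) + (61*6)*5365 = (1787279 + (-746 + (-13 + (-6)² - 33*(-6)))) + (61*6)*5365 = (1787279 + (-746 + (-13 + 36 + 198))) + 366*5365 = (1787279 + (-746 + 221)) + 1963590 = (1787279 - 525) + 1963590 = 1786754 + 1963590 = 3750344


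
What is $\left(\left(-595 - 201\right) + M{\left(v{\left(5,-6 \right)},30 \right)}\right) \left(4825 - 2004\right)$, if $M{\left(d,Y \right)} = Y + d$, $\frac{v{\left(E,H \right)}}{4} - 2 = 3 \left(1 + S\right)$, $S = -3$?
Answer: $-2206022$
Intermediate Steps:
$v{\left(E,H \right)} = -16$ ($v{\left(E,H \right)} = 8 + 4 \cdot 3 \left(1 - 3\right) = 8 + 4 \cdot 3 \left(-2\right) = 8 + 4 \left(-6\right) = 8 - 24 = -16$)
$\left(\left(-595 - 201\right) + M{\left(v{\left(5,-6 \right)},30 \right)}\right) \left(4825 - 2004\right) = \left(\left(-595 - 201\right) + \left(30 - 16\right)\right) \left(4825 - 2004\right) = \left(-796 + 14\right) 2821 = \left(-782\right) 2821 = -2206022$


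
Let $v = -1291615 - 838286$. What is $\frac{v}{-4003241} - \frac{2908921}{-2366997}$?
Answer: $\frac{16686581090258}{9475659437277} \approx 1.761$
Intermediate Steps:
$v = -2129901$
$\frac{v}{-4003241} - \frac{2908921}{-2366997} = - \frac{2129901}{-4003241} - \frac{2908921}{-2366997} = \left(-2129901\right) \left(- \frac{1}{4003241}\right) - - \frac{2908921}{2366997} = \frac{2129901}{4003241} + \frac{2908921}{2366997} = \frac{16686581090258}{9475659437277}$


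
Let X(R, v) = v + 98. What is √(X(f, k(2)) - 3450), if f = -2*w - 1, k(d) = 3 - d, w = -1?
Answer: I*√3351 ≈ 57.888*I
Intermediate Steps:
f = 1 (f = -2*(-1) - 1 = 2 - 1 = 1)
X(R, v) = 98 + v
√(X(f, k(2)) - 3450) = √((98 + (3 - 1*2)) - 3450) = √((98 + (3 - 2)) - 3450) = √((98 + 1) - 3450) = √(99 - 3450) = √(-3351) = I*√3351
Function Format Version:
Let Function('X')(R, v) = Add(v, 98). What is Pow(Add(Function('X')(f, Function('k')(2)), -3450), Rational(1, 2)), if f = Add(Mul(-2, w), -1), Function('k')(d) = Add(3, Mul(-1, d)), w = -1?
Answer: Mul(I, Pow(3351, Rational(1, 2))) ≈ Mul(57.888, I)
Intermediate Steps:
f = 1 (f = Add(Mul(-2, -1), -1) = Add(2, -1) = 1)
Function('X')(R, v) = Add(98, v)
Pow(Add(Function('X')(f, Function('k')(2)), -3450), Rational(1, 2)) = Pow(Add(Add(98, Add(3, Mul(-1, 2))), -3450), Rational(1, 2)) = Pow(Add(Add(98, Add(3, -2)), -3450), Rational(1, 2)) = Pow(Add(Add(98, 1), -3450), Rational(1, 2)) = Pow(Add(99, -3450), Rational(1, 2)) = Pow(-3351, Rational(1, 2)) = Mul(I, Pow(3351, Rational(1, 2)))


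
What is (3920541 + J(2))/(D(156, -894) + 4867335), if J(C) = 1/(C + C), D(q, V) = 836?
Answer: 15682165/19472684 ≈ 0.80534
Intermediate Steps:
J(C) = 1/(2*C)
(3920541 + J(2))/(D(156, -894) + 4867335) = (3920541 + (1/2)/2)/(836 + 4867335) = (3920541 + (1/2)*(1/2))/4868171 = (3920541 + 1/4)*(1/4868171) = (15682165/4)*(1/4868171) = 15682165/19472684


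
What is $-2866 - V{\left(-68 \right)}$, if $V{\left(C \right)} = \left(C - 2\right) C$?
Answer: $-7626$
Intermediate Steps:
$V{\left(C \right)} = C \left(-2 + C\right)$ ($V{\left(C \right)} = \left(-2 + C\right) C = C \left(-2 + C\right)$)
$-2866 - V{\left(-68 \right)} = -2866 - - 68 \left(-2 - 68\right) = -2866 - \left(-68\right) \left(-70\right) = -2866 - 4760 = -7626$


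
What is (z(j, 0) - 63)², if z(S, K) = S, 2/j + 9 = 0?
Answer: 323761/81 ≈ 3997.1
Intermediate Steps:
j = -2/9 (j = 2/(-9 + 0) = 2/(-9) = 2*(-⅑) = -2/9 ≈ -0.22222)
(z(j, 0) - 63)² = (-2/9 - 63)² = (-569/9)² = 323761/81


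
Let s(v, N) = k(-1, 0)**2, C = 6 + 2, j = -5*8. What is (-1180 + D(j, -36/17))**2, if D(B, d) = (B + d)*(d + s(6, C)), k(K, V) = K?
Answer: 107201237056/83521 ≈ 1.2835e+6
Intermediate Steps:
j = -40
C = 8
s(v, N) = 1 (s(v, N) = (-1)**2 = 1)
D(B, d) = (1 + d)*(B + d) (D(B, d) = (B + d)*(d + 1) = (B + d)*(1 + d) = (1 + d)*(B + d))
(-1180 + D(j, -36/17))**2 = (-1180 + (-40 - 36/17 + (-36/17)**2 - (-1440)/17))**2 = (-1180 + (-40 - 36*1/17 + (-36*1/17)**2 - (-1440)/17))**2 = (-1180 + (-40 - 36/17 + (-36/17)**2 - 40*(-36/17)))**2 = (-1180 + (-40 - 36/17 + 1296/289 + 1440/17))**2 = (-1180 + 13604/289)**2 = (-327416/289)**2 = 107201237056/83521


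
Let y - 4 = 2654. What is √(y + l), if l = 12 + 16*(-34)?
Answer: √2126 ≈ 46.109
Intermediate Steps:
y = 2658 (y = 4 + 2654 = 2658)
l = -532 (l = 12 - 544 = -532)
√(y + l) = √(2658 - 532) = √2126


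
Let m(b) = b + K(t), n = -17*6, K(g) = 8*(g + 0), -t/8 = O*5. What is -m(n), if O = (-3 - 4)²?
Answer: 15782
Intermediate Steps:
O = 49 (O = (-7)² = 49)
t = -1960 (t = -392*5 = -8*245 = -1960)
K(g) = 8*g
n = -102
m(b) = -15680 + b (m(b) = b + 8*(-1960) = b - 15680 = -15680 + b)
-m(n) = -(-15680 - 102) = -1*(-15782) = 15782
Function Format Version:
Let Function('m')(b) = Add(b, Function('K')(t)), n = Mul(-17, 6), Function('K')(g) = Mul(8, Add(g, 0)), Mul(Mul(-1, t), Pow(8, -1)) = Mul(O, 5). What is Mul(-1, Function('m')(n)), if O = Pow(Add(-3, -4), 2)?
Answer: 15782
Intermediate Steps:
O = 49 (O = Pow(-7, 2) = 49)
t = -1960 (t = Mul(-8, Mul(49, 5)) = Mul(-8, 245) = -1960)
Function('K')(g) = Mul(8, g)
n = -102
Function('m')(b) = Add(-15680, b) (Function('m')(b) = Add(b, Mul(8, -1960)) = Add(b, -15680) = Add(-15680, b))
Mul(-1, Function('m')(n)) = Mul(-1, Add(-15680, -102)) = Mul(-1, -15782) = 15782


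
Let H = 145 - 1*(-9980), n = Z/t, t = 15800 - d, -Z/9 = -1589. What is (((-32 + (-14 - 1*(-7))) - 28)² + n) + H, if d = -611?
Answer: 239844655/16411 ≈ 14615.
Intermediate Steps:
Z = 14301 (Z = -9*(-1589) = 14301)
t = 16411 (t = 15800 - 1*(-611) = 15800 + 611 = 16411)
n = 14301/16411 ≈ 0.87143
H = 10125 (H = 145 + 9980 = 10125)
(((-32 + (-14 - 1*(-7))) - 28)² + n) + H = (((-32 + (-14 - 1*(-7))) - 28)² + 14301/16411) + 10125 = (((-32 + (-14 + 7)) - 28)² + 14301/16411) + 10125 = (((-32 - 7) - 28)² + 14301/16411) + 10125 = ((-39 - 28)² + 14301/16411) + 10125 = ((-67)² + 14301/16411) + 10125 = (4489 + 14301/16411) + 10125 = 73683280/16411 + 10125 = 239844655/16411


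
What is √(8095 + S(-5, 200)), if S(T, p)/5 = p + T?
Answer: √9070 ≈ 95.237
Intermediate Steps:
S(T, p) = 5*T + 5*p (S(T, p) = 5*(p + T) = 5*(T + p) = 5*T + 5*p)
√(8095 + S(-5, 200)) = √(8095 + (5*(-5) + 5*200)) = √(8095 + (-25 + 1000)) = √(8095 + 975) = √9070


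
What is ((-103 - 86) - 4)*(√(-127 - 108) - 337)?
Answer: 65041 - 193*I*√235 ≈ 65041.0 - 2958.6*I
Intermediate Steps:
((-103 - 86) - 4)*(√(-127 - 108) - 337) = (-189 - 4)*(√(-235) - 337) = -193*(I*√235 - 337) = -193*(-337 + I*√235) = 65041 - 193*I*√235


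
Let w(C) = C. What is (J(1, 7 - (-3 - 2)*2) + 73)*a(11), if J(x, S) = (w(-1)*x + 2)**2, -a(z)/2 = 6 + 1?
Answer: -1036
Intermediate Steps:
a(z) = -14 (a(z) = -2*(6 + 1) = -2*7 = -14)
J(x, S) = (2 - x)**2 (J(x, S) = (-x + 2)**2 = (2 - x)**2)
(J(1, 7 - (-3 - 2)*2) + 73)*a(11) = ((2 - 1*1)**2 + 73)*(-14) = ((2 - 1)**2 + 73)*(-14) = (1**2 + 73)*(-14) = (1 + 73)*(-14) = 74*(-14) = -1036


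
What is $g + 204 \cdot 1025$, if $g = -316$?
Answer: $208784$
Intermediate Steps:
$g + 204 \cdot 1025 = -316 + 204 \cdot 1025 = -316 + 209100 = 208784$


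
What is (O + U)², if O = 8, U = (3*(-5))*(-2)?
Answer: 1444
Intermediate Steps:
U = 30 (U = -15*(-2) = 30)
(O + U)² = (8 + 30)² = 38² = 1444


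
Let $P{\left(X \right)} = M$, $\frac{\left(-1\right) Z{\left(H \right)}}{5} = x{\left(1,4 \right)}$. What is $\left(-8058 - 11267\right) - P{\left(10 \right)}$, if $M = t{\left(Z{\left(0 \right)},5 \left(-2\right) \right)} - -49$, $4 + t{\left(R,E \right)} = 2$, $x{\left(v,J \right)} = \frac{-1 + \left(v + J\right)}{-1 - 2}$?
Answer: $-19372$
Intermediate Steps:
$x{\left(v,J \right)} = \frac{1}{3} - \frac{J}{3} - \frac{v}{3}$ ($x{\left(v,J \right)} = \frac{-1 + \left(J + v\right)}{-3} = \left(-1 + J + v\right) \left(- \frac{1}{3}\right) = \frac{1}{3} - \frac{J}{3} - \frac{v}{3}$)
$Z{\left(H \right)} = \frac{20}{3}$ ($Z{\left(H \right)} = - 5 \left(\frac{1}{3} - \frac{4}{3} - \frac{1}{3}\right) = \left(-5\right) \left(- \frac{4}{3}\right) = \frac{20}{3}$)
$t{\left(R,E \right)} = -2$ ($t{\left(R,E \right)} = -4 + 2 = -2$)
$M = 47$ ($M = -2 - -49 = -2 + 49 = 47$)
$P{\left(X \right)} = 47$
$\left(-8058 - 11267\right) - P{\left(10 \right)} = \left(-8058 - 11267\right) - 47 = -19325 - 47 = -19372$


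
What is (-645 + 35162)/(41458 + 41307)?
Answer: 34517/82765 ≈ 0.41705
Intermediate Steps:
(-645 + 35162)/(41458 + 41307) = 34517/82765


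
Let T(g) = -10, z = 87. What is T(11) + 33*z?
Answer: 2861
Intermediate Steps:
T(11) + 33*z = -10 + 33*87 = -10 + 2871 = 2861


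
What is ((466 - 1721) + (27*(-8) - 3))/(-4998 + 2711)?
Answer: 1474/2287 ≈ 0.64451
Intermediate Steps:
((466 - 1721) + (27*(-8) - 3))/(-4998 + 2711) = (-1255 + (-216 - 3))/(-2287) = (-1255 - 219)*(-1/2287) = -1474*(-1/2287) = 1474/2287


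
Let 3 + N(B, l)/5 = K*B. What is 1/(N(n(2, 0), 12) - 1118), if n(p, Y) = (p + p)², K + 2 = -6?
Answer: -1/1773 ≈ -0.00056402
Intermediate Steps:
K = -8 (K = -2 - 6 = -8)
n(p, Y) = 4*p² (n(p, Y) = (2*p)² = 4*p²)
N(B, l) = -15 - 40*B (N(B, l) = -15 + 5*(-8*B) = -15 - 40*B)
1/(N(n(2, 0), 12) - 1118) = 1/((-15 - 160*2²) - 1118) = 1/((-15 - 160*4) - 1118) = 1/((-15 - 40*16) - 1118) = 1/((-15 - 640) - 1118) = 1/(-655 - 1118) = 1/(-1773) = -1/1773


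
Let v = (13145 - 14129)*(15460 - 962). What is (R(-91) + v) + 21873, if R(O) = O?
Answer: -14244250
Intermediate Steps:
v = -14266032 (v = -984*14498 = -14266032)
(R(-91) + v) + 21873 = (-91 - 14266032) + 21873 = -14266123 + 21873 = -14244250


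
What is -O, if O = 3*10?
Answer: -30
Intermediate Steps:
O = 30
-O = -1*30 = -30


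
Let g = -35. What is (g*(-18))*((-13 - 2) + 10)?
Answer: -3150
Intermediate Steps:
(g*(-18))*((-13 - 2) + 10) = (-35*(-18))*((-13 - 2) + 10) = 630*(-15 + 10) = 630*(-5) = -3150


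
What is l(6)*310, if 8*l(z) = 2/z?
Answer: 155/12 ≈ 12.917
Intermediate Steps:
l(z) = 1/(4*z) (l(z) = (2/z)/8 = 1/(4*z))
l(6)*310 = ((¼)/6)*310 = ((¼)*(⅙))*310 = (1/24)*310 = 155/12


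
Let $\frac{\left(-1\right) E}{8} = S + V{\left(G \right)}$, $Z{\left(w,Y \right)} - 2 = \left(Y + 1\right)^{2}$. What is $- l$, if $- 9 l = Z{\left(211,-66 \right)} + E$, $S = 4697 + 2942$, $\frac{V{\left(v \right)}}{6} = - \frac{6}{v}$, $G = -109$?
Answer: $- \frac{6200753}{981} \approx -6320.9$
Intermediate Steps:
$V{\left(v \right)} = - \frac{36}{v}$ ($V{\left(v \right)} = 6 \left(- \frac{6}{v}\right) = - \frac{36}{v}$)
$S = 7639$
$Z{\left(w,Y \right)} = 2 + \left(1 + Y\right)^{2}$ ($Z{\left(w,Y \right)} = 2 + \left(Y + 1\right)^{2} = 2 + \left(1 + Y\right)^{2}$)
$E = - \frac{6661496}{109}$ ($E = - 8 \left(7639 - \frac{36}{-109}\right) = - 8 \left(7639 - - \frac{36}{109}\right) = - 8 \left(7639 + \frac{36}{109}\right) = \left(-8\right) \frac{832687}{109} = - \frac{6661496}{109} \approx -61115.0$)
$l = \frac{6200753}{981}$ ($l = - \frac{\left(2 + \left(1 - 66\right)^{2}\right) - \frac{6661496}{109}}{9} = - \frac{\left(2 + \left(-65\right)^{2}\right) - \frac{6661496}{109}}{9} = - \frac{\left(2 + 4225\right) - \frac{6661496}{109}}{9} = - \frac{4227 - \frac{6661496}{109}}{9} = \left(- \frac{1}{9}\right) \left(- \frac{6200753}{109}\right) = \frac{6200753}{981} \approx 6320.9$)
$- l = \left(-1\right) \frac{6200753}{981} = - \frac{6200753}{981}$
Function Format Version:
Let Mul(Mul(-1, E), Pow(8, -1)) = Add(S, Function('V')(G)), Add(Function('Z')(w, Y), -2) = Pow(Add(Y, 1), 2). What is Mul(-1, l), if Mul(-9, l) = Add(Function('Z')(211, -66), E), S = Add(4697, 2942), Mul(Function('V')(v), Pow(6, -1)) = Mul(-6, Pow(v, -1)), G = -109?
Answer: Rational(-6200753, 981) ≈ -6320.9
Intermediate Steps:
Function('V')(v) = Mul(-36, Pow(v, -1)) (Function('V')(v) = Mul(6, Mul(-6, Pow(v, -1))) = Mul(-36, Pow(v, -1)))
S = 7639
Function('Z')(w, Y) = Add(2, Pow(Add(1, Y), 2)) (Function('Z')(w, Y) = Add(2, Pow(Add(Y, 1), 2)) = Add(2, Pow(Add(1, Y), 2)))
E = Rational(-6661496, 109) (E = Mul(-8, Add(7639, Mul(-36, Pow(-109, -1)))) = Mul(-8, Add(7639, Mul(-36, Rational(-1, 109)))) = Mul(-8, Add(7639, Rational(36, 109))) = Mul(-8, Rational(832687, 109)) = Rational(-6661496, 109) ≈ -61115.)
l = Rational(6200753, 981) (l = Mul(Rational(-1, 9), Add(Add(2, Pow(Add(1, -66), 2)), Rational(-6661496, 109))) = Mul(Rational(-1, 9), Add(Add(2, Pow(-65, 2)), Rational(-6661496, 109))) = Mul(Rational(-1, 9), Add(Add(2, 4225), Rational(-6661496, 109))) = Mul(Rational(-1, 9), Add(4227, Rational(-6661496, 109))) = Mul(Rational(-1, 9), Rational(-6200753, 109)) = Rational(6200753, 981) ≈ 6320.9)
Mul(-1, l) = Mul(-1, Rational(6200753, 981)) = Rational(-6200753, 981)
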